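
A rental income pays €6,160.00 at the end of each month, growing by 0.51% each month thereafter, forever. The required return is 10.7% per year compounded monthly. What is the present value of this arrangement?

€1,613,973.80

Periodic rate r = 0.107/12 per month.
Growing perpetuity (Gordon): PV = PMT₁ / (r − g) = 6,160 / (r − 0.0051) = €1,613,973.80.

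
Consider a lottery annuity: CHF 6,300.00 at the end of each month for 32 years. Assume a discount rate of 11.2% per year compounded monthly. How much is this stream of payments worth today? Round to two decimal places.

This is an ordinary annuity: 384 payments of CHF 6,300.00 at the end of each month.
Periodic rate r = 0.112/12 per month; n is counted in months.
PV = PMT × [(1 − (1+r)^−n)/r] = 6,300 × [1 − (1+r)^−384] / r = CHF 655,944.90

CHF 655,944.90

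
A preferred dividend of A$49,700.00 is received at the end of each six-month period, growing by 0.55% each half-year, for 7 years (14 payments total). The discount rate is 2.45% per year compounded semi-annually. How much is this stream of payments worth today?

Periodic rate r = 0.0245/2 per half-year; n is counted in half-years.
Growing ordinary annuity: PV = PMT₁ × [1 − ((1+g)/(1+r))^n] / (r − g) = 49,700 × [1 − ((1+0.0055)/(1+r))^14] / (r − 0.0055) = A$658,366.11.

A$658,366.11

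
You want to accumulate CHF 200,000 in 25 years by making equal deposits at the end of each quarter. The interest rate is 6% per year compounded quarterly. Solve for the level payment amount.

Level ordinary annuity; solve FV = PMT × [((1+r)^n − 1)/r] for PMT.
Periodic rate r = 0.06/4 per quarter; n is counted in quarters.
With n = 100: PMT = 200,000 / ([((1+r)^n − 1)/r]) = CHF 874.11

CHF 874.11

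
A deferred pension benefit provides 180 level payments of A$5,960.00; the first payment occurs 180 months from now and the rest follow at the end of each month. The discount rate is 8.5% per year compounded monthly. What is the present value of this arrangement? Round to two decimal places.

A$171,086.88

Ordinary annuity of 180 payments, first payment at period 180.
Periodic rate r = 0.085/12 per month; n is counted in months.
The ordinary-annuity PV formula values the stream one period before the first payment (period 179); discount that back 179 periods:
PV₀ = 5,960 × [1 − (1+r)^−180] / r × (1+r)^−179 = A$171,086.88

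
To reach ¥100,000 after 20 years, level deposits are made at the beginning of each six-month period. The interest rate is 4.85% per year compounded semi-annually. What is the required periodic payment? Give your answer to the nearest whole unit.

¥1,473

Level annuity due; solve FV = PMT × [((1+r)^n − 1)/r] × (1+r) for PMT.
Periodic rate r = 0.0485/2 per half-year; n is counted in half-years.
With n = 40: PMT = 100,000 / ([((1+r)^n − 1)/r] × (1+r)) = ¥1,473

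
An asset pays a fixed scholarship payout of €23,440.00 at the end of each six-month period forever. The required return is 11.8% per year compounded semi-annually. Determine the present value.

€397,288.14

Periodic rate r = 0.118/2 per half-year.
Level perpetuity: PV = PMT / r = 23,440 / (0.118/2) = €397,288.14.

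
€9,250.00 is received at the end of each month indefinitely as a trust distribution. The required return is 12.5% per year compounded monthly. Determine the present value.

Periodic rate r = 0.125/12 per month.
Level perpetuity: PV = PMT / r = 9,250 / (0.125/12) = €888,000.00.

€888,000.00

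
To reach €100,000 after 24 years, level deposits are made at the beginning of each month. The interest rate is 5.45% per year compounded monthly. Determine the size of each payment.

Level annuity due; solve FV = PMT × [((1+r)^n − 1)/r] × (1+r) for PMT.
Periodic rate r = 0.0545/12 per month; n is counted in months.
With n = 288: PMT = 100,000 / ([((1+r)^n − 1)/r] × (1+r)) = €168.21

€168.21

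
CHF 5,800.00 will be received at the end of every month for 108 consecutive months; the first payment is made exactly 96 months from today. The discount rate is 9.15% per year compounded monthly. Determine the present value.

Ordinary annuity of 108 payments, first payment at period 96.
Periodic rate r = 0.0915/12 per month; n is counted in months.
The ordinary-annuity PV formula values the stream one period before the first payment (period 95); discount that back 95 periods:
PV₀ = 5,800 × [1 − (1+r)^−108] / r × (1+r)^−95 = CHF 206,905.06

CHF 206,905.06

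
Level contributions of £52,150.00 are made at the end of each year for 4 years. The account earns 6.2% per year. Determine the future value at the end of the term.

This is an ordinary annuity: 4 deposits of £52,150.00 at the end of each year.
Periodic rate r = 0.062 per year.
FV = PMT × [((1+r)^n − 1)/r] = 52,150 × [(1+r)^4 − 1] / r = £228,814.09

£228,814.09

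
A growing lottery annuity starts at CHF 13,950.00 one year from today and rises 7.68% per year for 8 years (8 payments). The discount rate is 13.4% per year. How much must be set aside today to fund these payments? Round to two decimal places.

Periodic rate r = 0.134 per year.
Growing ordinary annuity: PV = PMT₁ × [1 − ((1+g)/(1+r))^n] / (r − g) = 13,950 × [1 − ((1+0.0768)/(1+r))^8] / (r − 0.0768) = CHF 82,685.17.

CHF 82,685.17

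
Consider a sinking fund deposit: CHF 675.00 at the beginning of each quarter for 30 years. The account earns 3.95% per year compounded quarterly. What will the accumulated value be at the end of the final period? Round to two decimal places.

CHF 155,435.67

This is an annuity due: 120 deposits of CHF 675.00 at the beginning of each quarter.
Periodic rate r = 0.0395/4 per quarter; n is counted in quarters.
FV = PMT × [((1+r)^n − 1)/r] × (1+r) = 675 × [(1+r)^120 − 1] / r × (1+r) = CHF 155,435.67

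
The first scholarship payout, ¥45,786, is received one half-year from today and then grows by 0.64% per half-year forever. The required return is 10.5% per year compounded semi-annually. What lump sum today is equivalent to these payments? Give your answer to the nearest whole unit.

¥993,189

Periodic rate r = 0.105/2 per half-year.
Growing perpetuity (Gordon): PV = PMT₁ / (r − g) = 45,786 / (r − 0.0064) = ¥993,189.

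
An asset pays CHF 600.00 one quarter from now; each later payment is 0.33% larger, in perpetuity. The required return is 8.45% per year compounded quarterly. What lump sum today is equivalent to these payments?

Periodic rate r = 0.0845/4 per quarter.
Growing perpetuity (Gordon): PV = PMT₁ / (r − g) = 600 / (r − 0.0033) = CHF 33,660.59.

CHF 33,660.59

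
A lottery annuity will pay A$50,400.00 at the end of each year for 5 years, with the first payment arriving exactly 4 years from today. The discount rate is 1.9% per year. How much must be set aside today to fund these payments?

Ordinary annuity of 5 payments, first payment at period 4.
Periodic rate r = 0.019 per year.
The ordinary-annuity PV formula values the stream one period before the first payment (period 3); discount that back 3 periods:
PV₀ = 50,400 × [1 − (1+r)^−5] / r × (1+r)^−3 = A$225,169.35

A$225,169.35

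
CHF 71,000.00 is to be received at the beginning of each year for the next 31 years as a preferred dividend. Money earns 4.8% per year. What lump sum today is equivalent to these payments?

This is an annuity due: 31 payments of CHF 71,000.00 at the beginning of each year.
Periodic rate r = 0.048 per year.
PV = PMT × [(1 − (1+r)^−n)/r] × (1+r) = 71,000 × [1 − (1+r)^−31] / r × (1+r) = CHF 1,187,774.64

CHF 1,187,774.64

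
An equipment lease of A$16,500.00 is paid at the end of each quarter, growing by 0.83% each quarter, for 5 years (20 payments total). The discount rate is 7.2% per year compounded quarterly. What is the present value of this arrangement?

A$296,433.10

Periodic rate r = 0.072/4 per quarter; n is counted in quarters.
Growing ordinary annuity: PV = PMT₁ × [1 − ((1+g)/(1+r))^n] / (r − g) = 16,500 × [1 − ((1+0.0083)/(1+r))^20] / (r − 0.0083) = A$296,433.10.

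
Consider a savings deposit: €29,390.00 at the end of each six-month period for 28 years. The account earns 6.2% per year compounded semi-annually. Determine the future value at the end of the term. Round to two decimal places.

€4,291,837.28

This is an ordinary annuity: 56 deposits of €29,390.00 at the end of each six-month period.
Periodic rate r = 0.062/2 per half-year; n is counted in half-years.
FV = PMT × [((1+r)^n − 1)/r] = 29,390 × [(1+r)^56 − 1] / r = €4,291,837.28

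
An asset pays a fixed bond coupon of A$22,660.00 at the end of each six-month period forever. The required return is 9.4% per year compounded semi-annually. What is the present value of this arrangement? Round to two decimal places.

Periodic rate r = 0.094/2 per half-year.
Level perpetuity: PV = PMT / r = 22,660 / (0.094/2) = A$482,127.66.

A$482,127.66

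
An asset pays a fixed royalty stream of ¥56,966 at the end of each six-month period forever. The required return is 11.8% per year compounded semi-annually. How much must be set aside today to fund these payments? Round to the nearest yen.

¥965,525

Periodic rate r = 0.118/2 per half-year.
Level perpetuity: PV = PMT / r = 56,966 / (0.118/2) = ¥965,525.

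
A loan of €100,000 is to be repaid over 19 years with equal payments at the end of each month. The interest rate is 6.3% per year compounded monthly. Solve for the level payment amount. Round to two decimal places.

€753.28

Level ordinary annuity; solve PV = PMT × [(1 − (1+r)^−n)/r] for PMT.
Periodic rate r = 0.063/12 per month; n is counted in months.
With n = 228: PMT = 100,000 / ([(1 − (1+r)^−n)/r]) = €753.28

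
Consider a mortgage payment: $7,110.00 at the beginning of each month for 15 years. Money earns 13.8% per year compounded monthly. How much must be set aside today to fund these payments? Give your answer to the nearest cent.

This is an annuity due: 180 payments of $7,110.00 at the beginning of each month.
Periodic rate r = 0.138/12 per month; n is counted in months.
PV = PMT × [(1 − (1+r)^−n)/r] × (1+r) = 7,110 × [1 − (1+r)^−180] / r × (1+r) = $545,520.31

$545,520.31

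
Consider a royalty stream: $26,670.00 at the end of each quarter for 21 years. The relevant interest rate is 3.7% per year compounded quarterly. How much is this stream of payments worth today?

This is an ordinary annuity: 84 payments of $26,670.00 at the end of each quarter.
Periodic rate r = 0.037/4 per quarter; n is counted in quarters.
PV = PMT × [(1 − (1+r)^−n)/r] = 26,670 × [1 − (1+r)^−84] / r = $1,552,832.93

$1,552,832.93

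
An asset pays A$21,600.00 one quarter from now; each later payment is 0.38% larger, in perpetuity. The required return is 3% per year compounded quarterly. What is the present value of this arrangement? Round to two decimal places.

Periodic rate r = 0.03/4 per quarter.
Growing perpetuity (Gordon): PV = PMT₁ / (r − g) = 21,600 / (r − 0.0038) = A$5,837,837.84.

A$5,837,837.84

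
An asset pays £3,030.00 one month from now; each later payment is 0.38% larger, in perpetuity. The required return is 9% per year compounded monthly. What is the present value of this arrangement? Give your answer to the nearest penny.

£818,918.92

Periodic rate r = 0.09/12 per month.
Growing perpetuity (Gordon): PV = PMT₁ / (r − g) = 3,030 / (r − 0.0038) = £818,918.92.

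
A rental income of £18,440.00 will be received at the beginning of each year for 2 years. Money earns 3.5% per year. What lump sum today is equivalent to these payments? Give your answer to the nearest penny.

£36,256.43

This is an annuity due: 2 payments of £18,440.00 at the beginning of each year.
Periodic rate r = 0.035 per year.
PV = PMT × [(1 − (1+r)^−n)/r] × (1+r) = 18,440 × [1 − (1+r)^−2] / r × (1+r) = £36,256.43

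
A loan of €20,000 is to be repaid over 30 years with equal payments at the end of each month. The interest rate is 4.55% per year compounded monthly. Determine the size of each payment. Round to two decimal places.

€101.93

Level ordinary annuity; solve PV = PMT × [(1 − (1+r)^−n)/r] for PMT.
Periodic rate r = 0.0455/12 per month; n is counted in months.
With n = 360: PMT = 20,000 / ([(1 − (1+r)^−n)/r]) = €101.93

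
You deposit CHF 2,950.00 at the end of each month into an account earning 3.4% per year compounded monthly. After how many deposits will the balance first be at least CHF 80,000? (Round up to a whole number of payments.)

27 payments

Periodic rate r = 0.034/12 per month; n is counted in months.
Ordinary annuity FV: 80,000 = 2,950 × [((1+r)^n − 1)/r].
(1+r)^n = 1 + 80,000 × r / 2,950, so n = ln(1 + 80,000·r/2,950) / ln(1+r) = 26.16.
Round up to a whole number of payments: n = 27.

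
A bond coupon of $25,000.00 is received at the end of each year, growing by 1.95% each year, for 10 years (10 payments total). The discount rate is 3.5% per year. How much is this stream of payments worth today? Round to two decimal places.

Periodic rate r = 0.035 per year.
Growing ordinary annuity: PV = PMT₁ × [1 − ((1+g)/(1+r))^n] / (r − g) = 25,000 × [1 − ((1+0.0195)/(1+r))^10] / (r − 0.0195) = $225,901.14.

$225,901.14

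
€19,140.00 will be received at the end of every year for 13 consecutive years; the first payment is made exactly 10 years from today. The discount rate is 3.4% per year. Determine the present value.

€146,875.63

Ordinary annuity of 13 payments, first payment at period 10.
Periodic rate r = 0.034 per year.
The ordinary-annuity PV formula values the stream one period before the first payment (period 9); discount that back 9 periods:
PV₀ = 19,140 × [1 − (1+r)^−13] / r × (1+r)^−9 = €146,875.63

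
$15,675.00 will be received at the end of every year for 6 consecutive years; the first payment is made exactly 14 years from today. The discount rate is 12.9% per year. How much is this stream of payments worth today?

Ordinary annuity of 6 payments, first payment at period 14.
Periodic rate r = 0.129 per year.
The ordinary-annuity PV formula values the stream one period before the first payment (period 13); discount that back 13 periods:
PV₀ = 15,675 × [1 − (1+r)^−6] / r × (1+r)^−13 = $12,977.49

$12,977.49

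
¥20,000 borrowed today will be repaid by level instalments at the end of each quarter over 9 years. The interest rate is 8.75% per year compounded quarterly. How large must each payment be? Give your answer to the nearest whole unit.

Level ordinary annuity; solve PV = PMT × [(1 − (1+r)^−n)/r] for PMT.
Periodic rate r = 0.0875/4 per quarter; n is counted in quarters.
With n = 36: PMT = 20,000 / ([(1 − (1+r)^−n)/r]) = ¥808

¥808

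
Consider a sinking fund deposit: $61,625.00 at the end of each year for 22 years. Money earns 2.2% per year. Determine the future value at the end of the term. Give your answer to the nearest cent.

This is an ordinary annuity: 22 deposits of $61,625.00 at the end of each year.
Periodic rate r = 0.022 per year.
FV = PMT × [((1+r)^n − 1)/r] = 61,625 × [(1+r)^22 − 1] / r = $1,720,066.14

$1,720,066.14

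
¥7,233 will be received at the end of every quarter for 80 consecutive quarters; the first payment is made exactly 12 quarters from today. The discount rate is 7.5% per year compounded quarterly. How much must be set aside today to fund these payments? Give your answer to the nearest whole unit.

¥243,318

Ordinary annuity of 80 payments, first payment at period 12.
Periodic rate r = 0.075/4 per quarter; n is counted in quarters.
The ordinary-annuity PV formula values the stream one period before the first payment (period 11); discount that back 11 periods:
PV₀ = 7,233 × [1 − (1+r)^−80] / r × (1+r)^−11 = ¥243,318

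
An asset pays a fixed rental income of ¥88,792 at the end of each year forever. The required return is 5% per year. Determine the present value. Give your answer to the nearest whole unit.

¥1,775,840

Periodic rate r = 0.05 per year.
Level perpetuity: PV = PMT / r = 88,792 / (0.05) = ¥1,775,840.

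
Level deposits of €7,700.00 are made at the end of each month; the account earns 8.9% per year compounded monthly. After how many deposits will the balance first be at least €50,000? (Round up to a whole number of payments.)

7 payments

Periodic rate r = 0.089/12 per month; n is counted in months.
Ordinary annuity FV: 50,000 = 7,700 × [((1+r)^n − 1)/r].
(1+r)^n = 1 + 50,000 × r / 7,700, so n = ln(1 + 50,000·r/7,700) / ln(1+r) = 6.37.
Round up to a whole number of payments: n = 7.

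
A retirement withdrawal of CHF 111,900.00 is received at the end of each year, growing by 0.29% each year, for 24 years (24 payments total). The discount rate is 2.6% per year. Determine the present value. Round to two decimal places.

Periodic rate r = 0.026 per year.
Growing ordinary annuity: PV = PMT₁ × [1 − ((1+g)/(1+r))^n] / (r − g) = 111,900 × [1 − ((1+0.0029)/(1+r))^24] / (r − 0.0029) = CHF 2,039,596.72.

CHF 2,039,596.72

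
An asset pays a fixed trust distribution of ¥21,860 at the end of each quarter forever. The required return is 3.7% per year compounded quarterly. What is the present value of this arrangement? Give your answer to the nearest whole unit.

Periodic rate r = 0.037/4 per quarter.
Level perpetuity: PV = PMT / r = 21,860 / (0.037/4) = ¥2,363,243.

¥2,363,243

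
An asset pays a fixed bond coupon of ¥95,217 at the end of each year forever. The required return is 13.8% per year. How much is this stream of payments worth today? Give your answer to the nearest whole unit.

Periodic rate r = 0.138 per year.
Level perpetuity: PV = PMT / r = 95,217 / (0.138) = ¥689,978.

¥689,978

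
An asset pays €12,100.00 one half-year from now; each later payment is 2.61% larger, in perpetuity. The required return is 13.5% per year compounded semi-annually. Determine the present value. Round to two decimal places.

Periodic rate r = 0.135/2 per half-year.
Growing perpetuity (Gordon): PV = PMT₁ / (r − g) = 12,100 / (r − 0.0261) = €292,270.53.

€292,270.53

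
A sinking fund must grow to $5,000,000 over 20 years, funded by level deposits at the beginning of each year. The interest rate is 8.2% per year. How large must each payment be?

$98,765.15

Level annuity due; solve FV = PMT × [((1+r)^n − 1)/r] × (1+r) for PMT.
Periodic rate r = 0.082 per year.
With n = 20: PMT = 5,000,000 / ([((1+r)^n − 1)/r] × (1+r)) = $98,765.15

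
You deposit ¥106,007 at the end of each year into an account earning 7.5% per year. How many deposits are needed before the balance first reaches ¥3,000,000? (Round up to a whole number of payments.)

Periodic rate r = 0.075 per year.
Ordinary annuity FV: 3,000,000 = 106,007 × [((1+r)^n − 1)/r].
(1+r)^n = 1 + 3,000,000 × r / 106,007, so n = ln(1 + 3,000,000·r/106,007) / ln(1+r) = 15.74.
Round up to a whole number of payments: n = 16.

16 payments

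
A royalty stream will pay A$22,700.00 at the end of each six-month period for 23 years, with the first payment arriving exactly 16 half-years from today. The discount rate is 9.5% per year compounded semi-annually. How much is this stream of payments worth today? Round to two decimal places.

Ordinary annuity of 46 payments, first payment at period 16.
Periodic rate r = 0.095/2 per half-year; n is counted in half-years.
The ordinary-annuity PV formula values the stream one period before the first payment (period 15); discount that back 15 periods:
PV₀ = 22,700 × [1 − (1+r)^−46] / r × (1+r)^−15 = A$210,064.19

A$210,064.19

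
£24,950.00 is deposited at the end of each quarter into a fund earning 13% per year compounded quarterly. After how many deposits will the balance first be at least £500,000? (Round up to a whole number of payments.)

16 payments

Periodic rate r = 0.13/4 per quarter; n is counted in quarters.
Ordinary annuity FV: 500,000 = 24,950 × [((1+r)^n − 1)/r].
(1+r)^n = 1 + 500,000 × r / 24,950, so n = ln(1 + 500,000·r/24,950) / ln(1+r) = 15.68.
Round up to a whole number of payments: n = 16.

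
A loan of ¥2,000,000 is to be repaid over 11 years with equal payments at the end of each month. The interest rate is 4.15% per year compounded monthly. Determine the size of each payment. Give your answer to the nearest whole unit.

¥18,898

Level ordinary annuity; solve PV = PMT × [(1 − (1+r)^−n)/r] for PMT.
Periodic rate r = 0.0415/12 per month; n is counted in months.
With n = 132: PMT = 2,000,000 / ([(1 − (1+r)^−n)/r]) = ¥18,898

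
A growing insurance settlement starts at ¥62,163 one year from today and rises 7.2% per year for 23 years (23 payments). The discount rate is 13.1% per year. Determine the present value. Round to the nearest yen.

Periodic rate r = 0.131 per year.
Growing ordinary annuity: PV = PMT₁ × [1 − ((1+g)/(1+r))^n] / (r − g) = 62,163 × [1 − ((1+0.072)/(1+r))^23] / (r − 0.072) = ¥746,340.

¥746,340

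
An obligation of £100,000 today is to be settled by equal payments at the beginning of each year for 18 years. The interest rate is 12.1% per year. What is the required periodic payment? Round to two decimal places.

£12,377.90

Level annuity due; solve PV = PMT × [(1 − (1+r)^−n)/r] × (1+r) for PMT.
Periodic rate r = 0.121 per year.
With n = 18: PMT = 100,000 / ([(1 − (1+r)^−n)/r] × (1+r)) = £12,377.90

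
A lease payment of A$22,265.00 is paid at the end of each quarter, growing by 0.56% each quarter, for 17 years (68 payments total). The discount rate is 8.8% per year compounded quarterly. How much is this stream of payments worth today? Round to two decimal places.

A$905,728.62

Periodic rate r = 0.088/4 per quarter; n is counted in quarters.
Growing ordinary annuity: PV = PMT₁ × [1 − ((1+g)/(1+r))^n] / (r − g) = 22,265 × [1 − ((1+0.0056)/(1+r))^68] / (r − 0.0056) = A$905,728.62.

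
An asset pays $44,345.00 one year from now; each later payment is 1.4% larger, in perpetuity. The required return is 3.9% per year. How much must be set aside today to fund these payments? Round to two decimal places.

$1,773,800.00

Periodic rate r = 0.039 per year.
Growing perpetuity (Gordon): PV = PMT₁ / (r − g) = 44,345 / (r − 0.014) = $1,773,800.00.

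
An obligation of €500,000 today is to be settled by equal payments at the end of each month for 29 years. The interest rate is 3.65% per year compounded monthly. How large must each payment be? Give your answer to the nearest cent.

Level ordinary annuity; solve PV = PMT × [(1 − (1+r)^−n)/r] for PMT.
Periodic rate r = 0.0365/12 per month; n is counted in months.
With n = 348: PMT = 500,000 / ([(1 − (1+r)^−n)/r]) = €2,330.90

€2,330.90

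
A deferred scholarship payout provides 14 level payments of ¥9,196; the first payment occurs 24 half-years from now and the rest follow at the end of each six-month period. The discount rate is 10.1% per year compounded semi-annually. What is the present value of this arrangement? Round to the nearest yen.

¥29,220

Ordinary annuity of 14 payments, first payment at period 24.
Periodic rate r = 0.101/2 per half-year; n is counted in half-years.
The ordinary-annuity PV formula values the stream one period before the first payment (period 23); discount that back 23 periods:
PV₀ = 9,196 × [1 − (1+r)^−14] / r × (1+r)^−23 = ¥29,220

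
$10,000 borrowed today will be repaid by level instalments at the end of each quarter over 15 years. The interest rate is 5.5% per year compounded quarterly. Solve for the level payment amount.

$245.85

Level ordinary annuity; solve PV = PMT × [(1 − (1+r)^−n)/r] for PMT.
Periodic rate r = 0.055/4 per quarter; n is counted in quarters.
With n = 60: PMT = 10,000 / ([(1 − (1+r)^−n)/r]) = $245.85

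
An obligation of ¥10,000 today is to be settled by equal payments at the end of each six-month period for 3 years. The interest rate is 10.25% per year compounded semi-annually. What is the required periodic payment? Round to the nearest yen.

¥1,978

Level ordinary annuity; solve PV = PMT × [(1 − (1+r)^−n)/r] for PMT.
Periodic rate r = 0.1025/2 per half-year; n is counted in half-years.
With n = 6: PMT = 10,000 / ([(1 − (1+r)^−n)/r]) = ¥1,978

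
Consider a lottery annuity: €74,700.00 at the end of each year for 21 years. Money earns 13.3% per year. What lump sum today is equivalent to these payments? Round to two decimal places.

This is an ordinary annuity: 21 payments of €74,700.00 at the end of each year.
Periodic rate r = 0.133 per year.
PV = PMT × [(1 − (1+r)^−n)/r] = 74,700 × [1 − (1+r)^−21] / r = €520,855.95

€520,855.95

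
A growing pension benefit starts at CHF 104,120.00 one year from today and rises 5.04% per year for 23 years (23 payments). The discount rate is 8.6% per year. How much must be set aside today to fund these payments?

Periodic rate r = 0.086 per year.
Growing ordinary annuity: PV = PMT₁ × [1 − ((1+g)/(1+r))^n] / (r − g) = 104,120 × [1 − ((1+0.0504)/(1+r))^23] / (r − 0.0504) = CHF 1,565,915.84.

CHF 1,565,915.84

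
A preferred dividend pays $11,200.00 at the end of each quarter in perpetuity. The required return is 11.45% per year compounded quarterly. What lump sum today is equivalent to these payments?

$391,266.38

Periodic rate r = 0.1145/4 per quarter.
Level perpetuity: PV = PMT / r = 11,200 / (0.1145/4) = $391,266.38.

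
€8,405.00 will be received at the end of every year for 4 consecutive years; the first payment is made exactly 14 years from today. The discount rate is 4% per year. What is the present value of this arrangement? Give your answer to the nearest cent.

€18,323.08

Ordinary annuity of 4 payments, first payment at period 14.
Periodic rate r = 0.04 per year.
The ordinary-annuity PV formula values the stream one period before the first payment (period 13); discount that back 13 periods:
PV₀ = 8,405 × [1 − (1+r)^−4] / r × (1+r)^−13 = €18,323.08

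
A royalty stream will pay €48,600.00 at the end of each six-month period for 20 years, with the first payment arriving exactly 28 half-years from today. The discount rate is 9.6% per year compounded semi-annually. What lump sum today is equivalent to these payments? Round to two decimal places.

Ordinary annuity of 40 payments, first payment at period 28.
Periodic rate r = 0.096/2 per half-year; n is counted in half-years.
The ordinary-annuity PV formula values the stream one period before the first payment (period 27); discount that back 27 periods:
PV₀ = 48,600 × [1 − (1+r)^−40] / r × (1+r)^−27 = €241,751.28

€241,751.28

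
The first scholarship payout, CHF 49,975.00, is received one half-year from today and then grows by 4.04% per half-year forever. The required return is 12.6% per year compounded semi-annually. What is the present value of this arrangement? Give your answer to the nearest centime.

CHF 2,211,283.19

Periodic rate r = 0.126/2 per half-year.
Growing perpetuity (Gordon): PV = PMT₁ / (r − g) = 49,975 / (r − 0.0404) = CHF 2,211,283.19.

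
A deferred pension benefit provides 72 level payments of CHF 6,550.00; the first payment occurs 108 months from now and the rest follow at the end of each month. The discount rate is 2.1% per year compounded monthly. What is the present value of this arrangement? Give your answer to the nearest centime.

Ordinary annuity of 72 payments, first payment at period 108.
Periodic rate r = 0.021/12 per month; n is counted in months.
The ordinary-annuity PV formula values the stream one period before the first payment (period 107); discount that back 107 periods:
PV₀ = 6,550 × [1 − (1+r)^−72] / r × (1+r)^−107 = CHF 367,192.33

CHF 367,192.33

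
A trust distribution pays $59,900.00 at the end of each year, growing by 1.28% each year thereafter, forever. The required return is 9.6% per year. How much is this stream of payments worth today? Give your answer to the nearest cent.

$719,951.92

Periodic rate r = 0.096 per year.
Growing perpetuity (Gordon): PV = PMT₁ / (r − g) = 59,900 / (r − 0.0128) = $719,951.92.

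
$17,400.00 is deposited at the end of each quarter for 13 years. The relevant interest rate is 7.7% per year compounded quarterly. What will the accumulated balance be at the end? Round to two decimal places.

$1,532,320.85

This is an ordinary annuity: 52 deposits of $17,400.00 at the end of each quarter.
Periodic rate r = 0.077/4 per quarter; n is counted in quarters.
FV = PMT × [((1+r)^n − 1)/r] = 17,400 × [(1+r)^52 − 1] / r = $1,532,320.85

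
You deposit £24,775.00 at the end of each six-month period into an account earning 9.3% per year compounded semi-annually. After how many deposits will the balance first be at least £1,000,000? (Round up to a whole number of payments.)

24 payments

Periodic rate r = 0.093/2 per half-year; n is counted in half-years.
Ordinary annuity FV: 1,000,000 = 24,775 × [((1+r)^n − 1)/r].
(1+r)^n = 1 + 1,000,000 × r / 24,775, so n = ln(1 + 1,000,000·r/24,775) / ln(1+r) = 23.25.
Round up to a whole number of payments: n = 24.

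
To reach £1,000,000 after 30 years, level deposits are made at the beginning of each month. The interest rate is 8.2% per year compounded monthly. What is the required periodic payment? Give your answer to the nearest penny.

Level annuity due; solve FV = PMT × [((1+r)^n − 1)/r] × (1+r) for PMT.
Periodic rate r = 0.082/12 per month; n is counted in months.
With n = 360: PMT = 1,000,000 / ([((1+r)^n − 1)/r] × (1+r)) = £639.84

£639.84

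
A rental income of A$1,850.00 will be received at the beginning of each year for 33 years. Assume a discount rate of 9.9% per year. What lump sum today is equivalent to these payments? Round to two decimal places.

A$19,625.68

This is an annuity due: 33 payments of A$1,850.00 at the beginning of each year.
Periodic rate r = 0.099 per year.
PV = PMT × [(1 − (1+r)^−n)/r] × (1+r) = 1,850 × [1 − (1+r)^−33] / r × (1+r) = A$19,625.68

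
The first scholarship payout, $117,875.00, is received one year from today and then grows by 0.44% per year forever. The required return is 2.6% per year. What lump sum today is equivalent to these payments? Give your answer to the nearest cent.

Periodic rate r = 0.026 per year.
Growing perpetuity (Gordon): PV = PMT₁ / (r − g) = 117,875 / (r − 0.0044) = $5,457,175.93.

$5,457,175.93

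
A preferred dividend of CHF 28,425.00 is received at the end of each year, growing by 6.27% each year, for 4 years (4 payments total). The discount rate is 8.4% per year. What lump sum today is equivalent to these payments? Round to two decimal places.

CHF 101,838.07

Periodic rate r = 0.084 per year.
Growing ordinary annuity: PV = PMT₁ × [1 − ((1+g)/(1+r))^n] / (r − g) = 28,425 × [1 − ((1+0.0627)/(1+r))^4] / (r − 0.0627) = CHF 101,838.07.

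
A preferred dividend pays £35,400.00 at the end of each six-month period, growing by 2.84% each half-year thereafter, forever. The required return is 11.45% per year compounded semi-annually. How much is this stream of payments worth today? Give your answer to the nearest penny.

Periodic rate r = 0.1145/2 per half-year.
Growing perpetuity (Gordon): PV = PMT₁ / (r − g) = 35,400 / (r − 0.0284) = £1,227,036.40.

£1,227,036.40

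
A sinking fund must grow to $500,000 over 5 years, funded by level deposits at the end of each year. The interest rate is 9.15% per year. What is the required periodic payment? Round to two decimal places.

Level ordinary annuity; solve FV = PMT × [((1+r)^n − 1)/r] for PMT.
Periodic rate r = 0.0915 per year.
With n = 5: PMT = 500,000 / ([((1+r)^n − 1)/r]) = $83,296.92

$83,296.92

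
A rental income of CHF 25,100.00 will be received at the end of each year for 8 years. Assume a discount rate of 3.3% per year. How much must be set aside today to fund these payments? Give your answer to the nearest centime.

This is an ordinary annuity: 8 payments of CHF 25,100.00 at the end of each year.
Periodic rate r = 0.033 per year.
PV = PMT × [(1 − (1+r)^−n)/r] = 25,100 × [1 − (1+r)^−8] / r = CHF 173,985.60

CHF 173,985.60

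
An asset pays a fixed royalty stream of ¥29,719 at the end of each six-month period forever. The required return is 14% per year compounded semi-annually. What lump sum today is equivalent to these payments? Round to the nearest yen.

¥424,557

Periodic rate r = 0.14/2 per half-year.
Level perpetuity: PV = PMT / r = 29,719 / (0.14/2) = ¥424,557.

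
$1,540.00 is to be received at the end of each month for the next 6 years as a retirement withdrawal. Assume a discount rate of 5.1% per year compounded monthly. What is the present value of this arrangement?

$95,348.01

This is an ordinary annuity: 72 payments of $1,540.00 at the end of each month.
Periodic rate r = 0.051/12 per month; n is counted in months.
PV = PMT × [(1 − (1+r)^−n)/r] = 1,540 × [1 − (1+r)^−72] / r = $95,348.01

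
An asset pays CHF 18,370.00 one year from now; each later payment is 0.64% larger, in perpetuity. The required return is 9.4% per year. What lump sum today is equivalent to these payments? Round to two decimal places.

CHF 209,703.20

Periodic rate r = 0.094 per year.
Growing perpetuity (Gordon): PV = PMT₁ / (r − g) = 18,370 / (r − 0.0064) = CHF 209,703.20.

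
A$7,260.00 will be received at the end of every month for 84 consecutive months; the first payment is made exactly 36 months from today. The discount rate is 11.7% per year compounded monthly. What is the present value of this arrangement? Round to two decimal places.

Ordinary annuity of 84 payments, first payment at period 36.
Periodic rate r = 0.117/12 per month; n is counted in months.
The ordinary-annuity PV formula values the stream one period before the first payment (period 35); discount that back 35 periods:
PV₀ = 7,260 × [1 − (1+r)^−84] / r × (1+r)^−35 = A$295,525.25

A$295,525.25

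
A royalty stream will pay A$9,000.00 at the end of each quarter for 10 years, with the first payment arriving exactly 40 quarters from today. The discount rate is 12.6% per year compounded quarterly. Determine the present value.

A$60,585.14

Ordinary annuity of 40 payments, first payment at period 40.
Periodic rate r = 0.126/4 per quarter; n is counted in quarters.
The ordinary-annuity PV formula values the stream one period before the first payment (period 39); discount that back 39 periods:
PV₀ = 9,000 × [1 − (1+r)^−40] / r × (1+r)^−39 = A$60,585.14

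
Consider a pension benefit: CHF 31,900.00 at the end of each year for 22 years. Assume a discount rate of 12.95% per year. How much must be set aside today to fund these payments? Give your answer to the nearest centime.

This is an ordinary annuity: 22 payments of CHF 31,900.00 at the end of each year.
Periodic rate r = 0.1295 per year.
PV = PMT × [(1 − (1+r)^−n)/r] = 31,900 × [1 − (1+r)^−22] / r = CHF 229,426.71

CHF 229,426.71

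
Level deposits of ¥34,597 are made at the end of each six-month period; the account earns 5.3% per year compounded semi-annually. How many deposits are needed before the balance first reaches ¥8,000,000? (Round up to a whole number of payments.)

Periodic rate r = 0.053/2 per half-year; n is counted in half-years.
Ordinary annuity FV: 8,000,000 = 34,597 × [((1+r)^n − 1)/r].
(1+r)^n = 1 + 8,000,000 × r / 34,597, so n = ln(1 + 8,000,000·r/34,597) / ln(1+r) = 75.09.
Round up to a whole number of payments: n = 76.

76 payments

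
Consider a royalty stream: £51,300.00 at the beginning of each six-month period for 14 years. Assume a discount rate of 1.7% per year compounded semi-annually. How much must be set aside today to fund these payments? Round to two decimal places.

This is an annuity due: 28 payments of £51,300.00 at the beginning of each six-month period.
Periodic rate r = 0.017/2 per half-year; n is counted in half-years.
PV = PMT × [(1 − (1+r)^−n)/r] × (1+r) = 51,300 × [1 − (1+r)^−28] / r × (1+r) = £1,284,296.51

£1,284,296.51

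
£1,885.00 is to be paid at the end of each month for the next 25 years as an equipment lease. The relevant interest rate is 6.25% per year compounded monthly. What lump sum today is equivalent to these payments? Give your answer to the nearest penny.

£285,749.20

This is an ordinary annuity: 300 payments of £1,885.00 at the end of each month.
Periodic rate r = 0.0625/12 per month; n is counted in months.
PV = PMT × [(1 − (1+r)^−n)/r] = 1,885 × [1 − (1+r)^−300] / r = £285,749.20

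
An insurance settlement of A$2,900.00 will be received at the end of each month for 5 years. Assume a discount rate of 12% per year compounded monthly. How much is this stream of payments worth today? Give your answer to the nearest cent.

A$130,369.61

This is an ordinary annuity: 60 payments of A$2,900.00 at the end of each month.
Periodic rate r = 0.12/12 per month; n is counted in months.
PV = PMT × [(1 − (1+r)^−n)/r] = 2,900 × [1 − (1+r)^−60] / r = A$130,369.61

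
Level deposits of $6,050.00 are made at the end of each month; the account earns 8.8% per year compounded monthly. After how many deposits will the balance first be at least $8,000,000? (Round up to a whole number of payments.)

325 payments

Periodic rate r = 0.088/12 per month; n is counted in months.
Ordinary annuity FV: 8,000,000 = 6,050 × [((1+r)^n − 1)/r].
(1+r)^n = 1 + 8,000,000 × r / 6,050, so n = ln(1 + 8,000,000·r/6,050) / ln(1+r) = 324.36.
Round up to a whole number of payments: n = 325.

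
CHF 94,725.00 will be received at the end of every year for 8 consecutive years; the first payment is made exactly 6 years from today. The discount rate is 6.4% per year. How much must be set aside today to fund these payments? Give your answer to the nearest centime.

Ordinary annuity of 8 payments, first payment at period 6.
Periodic rate r = 0.064 per year.
The ordinary-annuity PV formula values the stream one period before the first payment (period 5); discount that back 5 periods:
PV₀ = 94,725 × [1 − (1+r)^−8] / r × (1+r)^−5 = CHF 424,607.13

CHF 424,607.13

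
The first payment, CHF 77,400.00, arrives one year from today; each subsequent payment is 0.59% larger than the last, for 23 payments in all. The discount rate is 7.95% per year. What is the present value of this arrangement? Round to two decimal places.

CHF 844,376.46

Periodic rate r = 0.0795 per year.
Growing ordinary annuity: PV = PMT₁ × [1 − ((1+g)/(1+r))^n] / (r − g) = 77,400 × [1 − ((1+0.0059)/(1+r))^23] / (r − 0.0059) = CHF 844,376.46.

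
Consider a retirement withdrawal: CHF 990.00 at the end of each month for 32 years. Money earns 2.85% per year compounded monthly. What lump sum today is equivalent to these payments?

CHF 249,207.14

This is an ordinary annuity: 384 payments of CHF 990.00 at the end of each month.
Periodic rate r = 0.0285/12 per month; n is counted in months.
PV = PMT × [(1 − (1+r)^−n)/r] = 990 × [1 − (1+r)^−384] / r = CHF 249,207.14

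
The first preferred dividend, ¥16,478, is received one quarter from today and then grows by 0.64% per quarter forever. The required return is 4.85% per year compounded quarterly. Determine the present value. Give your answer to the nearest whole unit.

¥2,878,253

Periodic rate r = 0.0485/4 per quarter.
Growing perpetuity (Gordon): PV = PMT₁ / (r − g) = 16,478 / (r − 0.0064) = ¥2,878,253.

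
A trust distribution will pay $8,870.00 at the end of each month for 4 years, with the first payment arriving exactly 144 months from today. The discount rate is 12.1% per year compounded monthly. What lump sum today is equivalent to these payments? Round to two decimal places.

$80,079.20

Ordinary annuity of 48 payments, first payment at period 144.
Periodic rate r = 0.121/12 per month; n is counted in months.
The ordinary-annuity PV formula values the stream one period before the first payment (period 143); discount that back 143 periods:
PV₀ = 8,870 × [1 − (1+r)^−48] / r × (1+r)^−143 = $80,079.20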